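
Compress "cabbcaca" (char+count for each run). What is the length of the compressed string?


Input: cabbcaca
Runs:
  'c' x 1 => "c1"
  'a' x 1 => "a1"
  'b' x 2 => "b2"
  'c' x 1 => "c1"
  'a' x 1 => "a1"
  'c' x 1 => "c1"
  'a' x 1 => "a1"
Compressed: "c1a1b2c1a1c1a1"
Compressed length: 14

14


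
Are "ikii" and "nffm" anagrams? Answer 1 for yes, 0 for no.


Strings: "ikii", "nffm"
Sorted first:  iiik
Sorted second: ffmn
Differ at position 0: 'i' vs 'f' => not anagrams

0


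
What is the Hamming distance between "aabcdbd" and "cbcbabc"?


Comparing "aabcdbd" and "cbcbabc" position by position:
  Position 0: 'a' vs 'c' => differ
  Position 1: 'a' vs 'b' => differ
  Position 2: 'b' vs 'c' => differ
  Position 3: 'c' vs 'b' => differ
  Position 4: 'd' vs 'a' => differ
  Position 5: 'b' vs 'b' => same
  Position 6: 'd' vs 'c' => differ
Total differences (Hamming distance): 6

6


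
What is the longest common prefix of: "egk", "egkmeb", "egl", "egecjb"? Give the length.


Words: egk, egkmeb, egl, egecjb
  Position 0: all 'e' => match
  Position 1: all 'g' => match
  Position 2: ('k', 'k', 'l', 'e') => mismatch, stop
LCP = "eg" (length 2)

2


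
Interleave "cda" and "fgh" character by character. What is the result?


Interleaving "cda" and "fgh":
  Position 0: 'c' from first, 'f' from second => "cf"
  Position 1: 'd' from first, 'g' from second => "dg"
  Position 2: 'a' from first, 'h' from second => "ah"
Result: cfdgah

cfdgah


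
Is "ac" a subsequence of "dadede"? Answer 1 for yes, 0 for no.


Check if "ac" is a subsequence of "dadede"
Greedy scan:
  Position 0 ('d'): no match needed
  Position 1 ('a'): matches sub[0] = 'a'
  Position 2 ('d'): no match needed
  Position 3 ('e'): no match needed
  Position 4 ('d'): no match needed
  Position 5 ('e'): no match needed
Only matched 1/2 characters => not a subsequence

0


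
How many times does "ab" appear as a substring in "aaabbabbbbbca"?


Searching for "ab" in "aaabbabbbbbca"
Scanning each position:
  Position 0: "aa" => no
  Position 1: "aa" => no
  Position 2: "ab" => MATCH
  Position 3: "bb" => no
  Position 4: "ba" => no
  Position 5: "ab" => MATCH
  Position 6: "bb" => no
  Position 7: "bb" => no
  Position 8: "bb" => no
  Position 9: "bb" => no
  Position 10: "bc" => no
  Position 11: "ca" => no
Total occurrences: 2

2


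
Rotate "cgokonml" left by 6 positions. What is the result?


Input: "cgokonml", rotate left by 6
First 6 characters: "cgokon"
Remaining characters: "ml"
Concatenate remaining + first: "ml" + "cgokon" = "mlcgokon"

mlcgokon


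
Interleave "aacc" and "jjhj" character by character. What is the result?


Interleaving "aacc" and "jjhj":
  Position 0: 'a' from first, 'j' from second => "aj"
  Position 1: 'a' from first, 'j' from second => "aj"
  Position 2: 'c' from first, 'h' from second => "ch"
  Position 3: 'c' from first, 'j' from second => "cj"
Result: ajajchcj

ajajchcj


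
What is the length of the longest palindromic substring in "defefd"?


Input: "defefd"
Checking substrings for palindromes:
  [1:4] "efe" (len 3) => palindrome
  [2:5] "fef" (len 3) => palindrome
Longest palindromic substring: "efe" with length 3

3


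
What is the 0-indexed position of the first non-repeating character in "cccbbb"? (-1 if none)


Input: cccbbb
Character frequencies:
  'b': 3
  'c': 3
Scanning left to right for freq == 1:
  Position 0 ('c'): freq=3, skip
  Position 1 ('c'): freq=3, skip
  Position 2 ('c'): freq=3, skip
  Position 3 ('b'): freq=3, skip
  Position 4 ('b'): freq=3, skip
  Position 5 ('b'): freq=3, skip
  No unique character found => answer = -1

-1


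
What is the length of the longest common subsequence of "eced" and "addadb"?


LCS of "eced" and "addadb"
DP table:
           a    d    d    a    d    b
      0    0    0    0    0    0    0
  e   0    0    0    0    0    0    0
  c   0    0    0    0    0    0    0
  e   0    0    0    0    0    0    0
  d   0    0    1    1    1    1    1
LCS length = dp[4][6] = 1

1


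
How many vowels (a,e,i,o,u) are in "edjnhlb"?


Input: edjnhlb
Checking each character:
  'e' at position 0: vowel (running total: 1)
  'd' at position 1: consonant
  'j' at position 2: consonant
  'n' at position 3: consonant
  'h' at position 4: consonant
  'l' at position 5: consonant
  'b' at position 6: consonant
Total vowels: 1

1


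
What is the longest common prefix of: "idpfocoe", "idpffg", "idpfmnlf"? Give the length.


Words: idpfocoe, idpffg, idpfmnlf
  Position 0: all 'i' => match
  Position 1: all 'd' => match
  Position 2: all 'p' => match
  Position 3: all 'f' => match
  Position 4: ('o', 'f', 'm') => mismatch, stop
LCP = "idpf" (length 4)

4


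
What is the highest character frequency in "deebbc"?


Input: deebbc
Character counts:
  'b': 2
  'c': 1
  'd': 1
  'e': 2
Maximum frequency: 2

2


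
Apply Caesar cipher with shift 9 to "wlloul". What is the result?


Caesar cipher: shift "wlloul" by 9
  'w' (pos 22) + 9 = pos 5 = 'f'
  'l' (pos 11) + 9 = pos 20 = 'u'
  'l' (pos 11) + 9 = pos 20 = 'u'
  'o' (pos 14) + 9 = pos 23 = 'x'
  'u' (pos 20) + 9 = pos 3 = 'd'
  'l' (pos 11) + 9 = pos 20 = 'u'
Result: fuuxdu

fuuxdu


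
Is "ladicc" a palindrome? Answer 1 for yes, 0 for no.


Input: ladicc
Reversed: ccidal
  Compare pos 0 ('l') with pos 5 ('c'): MISMATCH
  Compare pos 1 ('a') with pos 4 ('c'): MISMATCH
  Compare pos 2 ('d') with pos 3 ('i'): MISMATCH
Result: not a palindrome

0


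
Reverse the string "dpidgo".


Input: dpidgo
Reading characters right to left:
  Position 5: 'o'
  Position 4: 'g'
  Position 3: 'd'
  Position 2: 'i'
  Position 1: 'p'
  Position 0: 'd'
Reversed: ogdipd

ogdipd


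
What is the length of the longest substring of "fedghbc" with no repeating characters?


Input: "fedghbc"
Sliding window (track last position of each char):
  Position 0 ('f'): window [0,0] length 1 -- new best
  Position 1 ('e'): window [0,1] length 2 -- new best
  Position 2 ('d'): window [0,2] length 3 -- new best
  Position 3 ('g'): window [0,3] length 4 -- new best
  Position 4 ('h'): window [0,4] length 5 -- new best
  Position 5 ('b'): window [0,5] length 6 -- new best
  Position 6 ('c'): window [0,6] length 7 -- new best
Longest substring with no repeats: "fedghbc" with length 7

7


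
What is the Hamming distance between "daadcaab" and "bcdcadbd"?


Comparing "daadcaab" and "bcdcadbd" position by position:
  Position 0: 'd' vs 'b' => differ
  Position 1: 'a' vs 'c' => differ
  Position 2: 'a' vs 'd' => differ
  Position 3: 'd' vs 'c' => differ
  Position 4: 'c' vs 'a' => differ
  Position 5: 'a' vs 'd' => differ
  Position 6: 'a' vs 'b' => differ
  Position 7: 'b' vs 'd' => differ
Total differences (Hamming distance): 8

8


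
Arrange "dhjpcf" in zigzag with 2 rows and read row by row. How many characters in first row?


Zigzag "dhjpcf" into 2 rows:
Placing characters:
  'd' => row 0
  'h' => row 1
  'j' => row 0
  'p' => row 1
  'c' => row 0
  'f' => row 1
Rows:
  Row 0: "djc"
  Row 1: "hpf"
First row length: 3

3


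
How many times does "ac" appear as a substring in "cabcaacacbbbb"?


Searching for "ac" in "cabcaacacbbbb"
Scanning each position:
  Position 0: "ca" => no
  Position 1: "ab" => no
  Position 2: "bc" => no
  Position 3: "ca" => no
  Position 4: "aa" => no
  Position 5: "ac" => MATCH
  Position 6: "ca" => no
  Position 7: "ac" => MATCH
  Position 8: "cb" => no
  Position 9: "bb" => no
  Position 10: "bb" => no
  Position 11: "bb" => no
Total occurrences: 2

2


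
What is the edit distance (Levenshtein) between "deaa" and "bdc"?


Computing edit distance: "deaa" -> "bdc"
DP table:
           b    d    c
      0    1    2    3
  d   1    1    1    2
  e   2    2    2    2
  a   3    3    3    3
  a   4    4    4    4
Edit distance = dp[4][3] = 4

4


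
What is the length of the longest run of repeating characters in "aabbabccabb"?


Input: "aabbabccabb"
Scanning for longest run:
  Position 1 ('a'): continues run of 'a', length=2
  Position 2 ('b'): new char, reset run to 1
  Position 3 ('b'): continues run of 'b', length=2
  Position 4 ('a'): new char, reset run to 1
  Position 5 ('b'): new char, reset run to 1
  Position 6 ('c'): new char, reset run to 1
  Position 7 ('c'): continues run of 'c', length=2
  Position 8 ('a'): new char, reset run to 1
  Position 9 ('b'): new char, reset run to 1
  Position 10 ('b'): continues run of 'b', length=2
Longest run: 'a' with length 2

2


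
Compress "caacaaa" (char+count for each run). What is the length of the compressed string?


Input: caacaaa
Runs:
  'c' x 1 => "c1"
  'a' x 2 => "a2"
  'c' x 1 => "c1"
  'a' x 3 => "a3"
Compressed: "c1a2c1a3"
Compressed length: 8

8


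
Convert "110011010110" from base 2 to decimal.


Input: "110011010110" in base 2
Positional expansion:
  Digit '1' (value 1) x 2^11 = 2048
  Digit '1' (value 1) x 2^10 = 1024
  Digit '0' (value 0) x 2^9 = 0
  Digit '0' (value 0) x 2^8 = 0
  Digit '1' (value 1) x 2^7 = 128
  Digit '1' (value 1) x 2^6 = 64
  Digit '0' (value 0) x 2^5 = 0
  Digit '1' (value 1) x 2^4 = 16
  Digit '0' (value 0) x 2^3 = 0
  Digit '1' (value 1) x 2^2 = 4
  Digit '1' (value 1) x 2^1 = 2
  Digit '0' (value 0) x 2^0 = 0
Sum = 3286

3286


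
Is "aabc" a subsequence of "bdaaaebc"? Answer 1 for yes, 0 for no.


Check if "aabc" is a subsequence of "bdaaaebc"
Greedy scan:
  Position 0 ('b'): no match needed
  Position 1 ('d'): no match needed
  Position 2 ('a'): matches sub[0] = 'a'
  Position 3 ('a'): matches sub[1] = 'a'
  Position 4 ('a'): no match needed
  Position 5 ('e'): no match needed
  Position 6 ('b'): matches sub[2] = 'b'
  Position 7 ('c'): matches sub[3] = 'c'
All 4 characters matched => is a subsequence

1


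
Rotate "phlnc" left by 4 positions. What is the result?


Input: "phlnc", rotate left by 4
First 4 characters: "phln"
Remaining characters: "c"
Concatenate remaining + first: "c" + "phln" = "cphln"

cphln


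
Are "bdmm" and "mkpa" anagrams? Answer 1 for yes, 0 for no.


Strings: "bdmm", "mkpa"
Sorted first:  bdmm
Sorted second: akmp
Differ at position 0: 'b' vs 'a' => not anagrams

0


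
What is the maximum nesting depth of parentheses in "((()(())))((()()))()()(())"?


Input: "((()(())))((()()))()()(())"
Tracking depth:
  Position 0 '(': depth becomes 1
  Position 1 '(': depth becomes 2
  Position 2 '(': depth becomes 3
  Position 3 ')': depth becomes 2
  Position 4 '(': depth becomes 3
  Position 5 '(': depth becomes 4
  Position 6 ')': depth becomes 3
  Position 7 ')': depth becomes 2
  Position 8 ')': depth becomes 1
  Position 9 ')': depth becomes 0
  Position 10 '(': depth becomes 1
  Position 11 '(': depth becomes 2
  Position 12 '(': depth becomes 3
  Position 13 ')': depth becomes 2
  Position 14 '(': depth becomes 3
  Position 15 ')': depth becomes 2
  Position 16 ')': depth becomes 1
  Position 17 ')': depth becomes 0
  Position 18 '(': depth becomes 1
  Position 19 ')': depth becomes 0
  Position 20 '(': depth becomes 1
  Position 21 ')': depth becomes 0
  Position 22 '(': depth becomes 1
  Position 23 '(': depth becomes 2
  Position 24 ')': depth becomes 1
  Position 25 ')': depth becomes 0
Maximum depth reached: 4

4


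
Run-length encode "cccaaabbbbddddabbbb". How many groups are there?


Input: cccaaabbbbddddabbbb
Scanning for consecutive runs:
  Group 1: 'c' x 3 (positions 0-2)
  Group 2: 'a' x 3 (positions 3-5)
  Group 3: 'b' x 4 (positions 6-9)
  Group 4: 'd' x 4 (positions 10-13)
  Group 5: 'a' x 1 (positions 14-14)
  Group 6: 'b' x 4 (positions 15-18)
Total groups: 6

6


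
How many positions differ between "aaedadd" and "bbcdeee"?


Comparing "aaedadd" and "bbcdeee" position by position:
  Position 0: 'a' vs 'b' => DIFFER
  Position 1: 'a' vs 'b' => DIFFER
  Position 2: 'e' vs 'c' => DIFFER
  Position 3: 'd' vs 'd' => same
  Position 4: 'a' vs 'e' => DIFFER
  Position 5: 'd' vs 'e' => DIFFER
  Position 6: 'd' vs 'e' => DIFFER
Positions that differ: 6

6


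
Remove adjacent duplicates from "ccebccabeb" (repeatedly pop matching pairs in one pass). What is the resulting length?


Input: ccebccabeb
Stack-based adjacent duplicate removal:
  Read 'c': push. Stack: c
  Read 'c': matches stack top 'c' => pop. Stack: (empty)
  Read 'e': push. Stack: e
  Read 'b': push. Stack: eb
  Read 'c': push. Stack: ebc
  Read 'c': matches stack top 'c' => pop. Stack: eb
  Read 'a': push. Stack: eba
  Read 'b': push. Stack: ebab
  Read 'e': push. Stack: ebabe
  Read 'b': push. Stack: ebabeb
Final stack: "ebabeb" (length 6)

6


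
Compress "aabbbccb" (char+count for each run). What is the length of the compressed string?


Input: aabbbccb
Runs:
  'a' x 2 => "a2"
  'b' x 3 => "b3"
  'c' x 2 => "c2"
  'b' x 1 => "b1"
Compressed: "a2b3c2b1"
Compressed length: 8

8


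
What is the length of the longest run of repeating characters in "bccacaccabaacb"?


Input: "bccacaccabaacb"
Scanning for longest run:
  Position 1 ('c'): new char, reset run to 1
  Position 2 ('c'): continues run of 'c', length=2
  Position 3 ('a'): new char, reset run to 1
  Position 4 ('c'): new char, reset run to 1
  Position 5 ('a'): new char, reset run to 1
  Position 6 ('c'): new char, reset run to 1
  Position 7 ('c'): continues run of 'c', length=2
  Position 8 ('a'): new char, reset run to 1
  Position 9 ('b'): new char, reset run to 1
  Position 10 ('a'): new char, reset run to 1
  Position 11 ('a'): continues run of 'a', length=2
  Position 12 ('c'): new char, reset run to 1
  Position 13 ('b'): new char, reset run to 1
Longest run: 'c' with length 2

2


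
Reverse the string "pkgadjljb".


Input: pkgadjljb
Reading characters right to left:
  Position 8: 'b'
  Position 7: 'j'
  Position 6: 'l'
  Position 5: 'j'
  Position 4: 'd'
  Position 3: 'a'
  Position 2: 'g'
  Position 1: 'k'
  Position 0: 'p'
Reversed: bjljdagkp

bjljdagkp


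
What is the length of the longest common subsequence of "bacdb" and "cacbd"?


LCS of "bacdb" and "cacbd"
DP table:
           c    a    c    b    d
      0    0    0    0    0    0
  b   0    0    0    0    1    1
  a   0    0    1    1    1    1
  c   0    1    1    2    2    2
  d   0    1    1    2    2    3
  b   0    1    1    2    3    3
LCS length = dp[5][5] = 3

3


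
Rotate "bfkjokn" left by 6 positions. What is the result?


Input: "bfkjokn", rotate left by 6
First 6 characters: "bfkjok"
Remaining characters: "n"
Concatenate remaining + first: "n" + "bfkjok" = "nbfkjok"

nbfkjok


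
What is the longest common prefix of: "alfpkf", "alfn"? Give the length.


Words: alfpkf, alfn
  Position 0: all 'a' => match
  Position 1: all 'l' => match
  Position 2: all 'f' => match
  Position 3: ('p', 'n') => mismatch, stop
LCP = "alf" (length 3)

3


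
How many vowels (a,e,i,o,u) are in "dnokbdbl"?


Input: dnokbdbl
Checking each character:
  'd' at position 0: consonant
  'n' at position 1: consonant
  'o' at position 2: vowel (running total: 1)
  'k' at position 3: consonant
  'b' at position 4: consonant
  'd' at position 5: consonant
  'b' at position 6: consonant
  'l' at position 7: consonant
Total vowels: 1

1


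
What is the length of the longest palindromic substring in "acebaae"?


Input: "acebaae"
Checking substrings for palindromes:
  [4:6] "aa" (len 2) => palindrome
Longest palindromic substring: "aa" with length 2

2


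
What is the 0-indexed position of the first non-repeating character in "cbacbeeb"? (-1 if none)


Input: cbacbeeb
Character frequencies:
  'a': 1
  'b': 3
  'c': 2
  'e': 2
Scanning left to right for freq == 1:
  Position 0 ('c'): freq=2, skip
  Position 1 ('b'): freq=3, skip
  Position 2 ('a'): unique! => answer = 2

2


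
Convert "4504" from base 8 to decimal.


Input: "4504" in base 8
Positional expansion:
  Digit '4' (value 4) x 8^3 = 2048
  Digit '5' (value 5) x 8^2 = 320
  Digit '0' (value 0) x 8^1 = 0
  Digit '4' (value 4) x 8^0 = 4
Sum = 2372

2372


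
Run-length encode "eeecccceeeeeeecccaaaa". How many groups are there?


Input: eeecccceeeeeeecccaaaa
Scanning for consecutive runs:
  Group 1: 'e' x 3 (positions 0-2)
  Group 2: 'c' x 4 (positions 3-6)
  Group 3: 'e' x 7 (positions 7-13)
  Group 4: 'c' x 3 (positions 14-16)
  Group 5: 'a' x 4 (positions 17-20)
Total groups: 5

5


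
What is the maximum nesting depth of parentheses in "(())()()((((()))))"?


Input: "(())()()((((()))))"
Tracking depth:
  Position 0 '(': depth becomes 1
  Position 1 '(': depth becomes 2
  Position 2 ')': depth becomes 1
  Position 3 ')': depth becomes 0
  Position 4 '(': depth becomes 1
  Position 5 ')': depth becomes 0
  Position 6 '(': depth becomes 1
  Position 7 ')': depth becomes 0
  Position 8 '(': depth becomes 1
  Position 9 '(': depth becomes 2
  Position 10 '(': depth becomes 3
  Position 11 '(': depth becomes 4
  Position 12 '(': depth becomes 5
  Position 13 ')': depth becomes 4
  Position 14 ')': depth becomes 3
  Position 15 ')': depth becomes 2
  Position 16 ')': depth becomes 1
  Position 17 ')': depth becomes 0
Maximum depth reached: 5

5


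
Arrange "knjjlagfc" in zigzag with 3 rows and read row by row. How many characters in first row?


Zigzag "knjjlagfc" into 3 rows:
Placing characters:
  'k' => row 0
  'n' => row 1
  'j' => row 2
  'j' => row 1
  'l' => row 0
  'a' => row 1
  'g' => row 2
  'f' => row 1
  'c' => row 0
Rows:
  Row 0: "klc"
  Row 1: "njaf"
  Row 2: "jg"
First row length: 3

3


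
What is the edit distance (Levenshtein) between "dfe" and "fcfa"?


Computing edit distance: "dfe" -> "fcfa"
DP table:
           f    c    f    a
      0    1    2    3    4
  d   1    1    2    3    4
  f   2    1    2    2    3
  e   3    2    2    3    3
Edit distance = dp[3][4] = 3

3


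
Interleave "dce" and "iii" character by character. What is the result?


Interleaving "dce" and "iii":
  Position 0: 'd' from first, 'i' from second => "di"
  Position 1: 'c' from first, 'i' from second => "ci"
  Position 2: 'e' from first, 'i' from second => "ei"
Result: diciei

diciei


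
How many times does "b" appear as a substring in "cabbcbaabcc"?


Searching for "b" in "cabbcbaabcc"
Scanning each position:
  Position 0: "c" => no
  Position 1: "a" => no
  Position 2: "b" => MATCH
  Position 3: "b" => MATCH
  Position 4: "c" => no
  Position 5: "b" => MATCH
  Position 6: "a" => no
  Position 7: "a" => no
  Position 8: "b" => MATCH
  Position 9: "c" => no
  Position 10: "c" => no
Total occurrences: 4

4


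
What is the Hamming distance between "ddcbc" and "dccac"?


Comparing "ddcbc" and "dccac" position by position:
  Position 0: 'd' vs 'd' => same
  Position 1: 'd' vs 'c' => differ
  Position 2: 'c' vs 'c' => same
  Position 3: 'b' vs 'a' => differ
  Position 4: 'c' vs 'c' => same
Total differences (Hamming distance): 2

2


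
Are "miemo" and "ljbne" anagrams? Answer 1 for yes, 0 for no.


Strings: "miemo", "ljbne"
Sorted first:  eimmo
Sorted second: bejln
Differ at position 0: 'e' vs 'b' => not anagrams

0


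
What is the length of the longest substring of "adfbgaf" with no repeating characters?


Input: "adfbgaf"
Sliding window (track last position of each char):
  Position 0 ('a'): window [0,0] length 1 -- new best
  Position 1 ('d'): window [0,1] length 2 -- new best
  Position 2 ('f'): window [0,2] length 3 -- new best
  Position 3 ('b'): window [0,3] length 4 -- new best
  Position 4 ('g'): window [0,4] length 5 -- new best
  Position 5 ('a'): repeat (last at 0), move window start to 1
  Position 5 ('a'): window [1,5] length 5
  Position 6 ('f'): repeat (last at 2), move window start to 3
  Position 6 ('f'): window [3,6] length 4
Longest substring with no repeats: "adfbg" with length 5

5


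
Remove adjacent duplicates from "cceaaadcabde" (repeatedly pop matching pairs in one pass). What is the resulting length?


Input: cceaaadcabde
Stack-based adjacent duplicate removal:
  Read 'c': push. Stack: c
  Read 'c': matches stack top 'c' => pop. Stack: (empty)
  Read 'e': push. Stack: e
  Read 'a': push. Stack: ea
  Read 'a': matches stack top 'a' => pop. Stack: e
  Read 'a': push. Stack: ea
  Read 'd': push. Stack: ead
  Read 'c': push. Stack: eadc
  Read 'a': push. Stack: eadca
  Read 'b': push. Stack: eadcab
  Read 'd': push. Stack: eadcabd
  Read 'e': push. Stack: eadcabde
Final stack: "eadcabde" (length 8)

8


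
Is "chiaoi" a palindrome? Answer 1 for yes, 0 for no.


Input: chiaoi
Reversed: ioaihc
  Compare pos 0 ('c') with pos 5 ('i'): MISMATCH
  Compare pos 1 ('h') with pos 4 ('o'): MISMATCH
  Compare pos 2 ('i') with pos 3 ('a'): MISMATCH
Result: not a palindrome

0


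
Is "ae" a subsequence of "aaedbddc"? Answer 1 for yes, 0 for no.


Check if "ae" is a subsequence of "aaedbddc"
Greedy scan:
  Position 0 ('a'): matches sub[0] = 'a'
  Position 1 ('a'): no match needed
  Position 2 ('e'): matches sub[1] = 'e'
  Position 3 ('d'): no match needed
  Position 4 ('b'): no match needed
  Position 5 ('d'): no match needed
  Position 6 ('d'): no match needed
  Position 7 ('c'): no match needed
All 2 characters matched => is a subsequence

1


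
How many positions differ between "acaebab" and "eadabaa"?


Comparing "acaebab" and "eadabaa" position by position:
  Position 0: 'a' vs 'e' => DIFFER
  Position 1: 'c' vs 'a' => DIFFER
  Position 2: 'a' vs 'd' => DIFFER
  Position 3: 'e' vs 'a' => DIFFER
  Position 4: 'b' vs 'b' => same
  Position 5: 'a' vs 'a' => same
  Position 6: 'b' vs 'a' => DIFFER
Positions that differ: 5

5


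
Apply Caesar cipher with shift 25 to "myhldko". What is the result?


Caesar cipher: shift "myhldko" by 25
  'm' (pos 12) + 25 = pos 11 = 'l'
  'y' (pos 24) + 25 = pos 23 = 'x'
  'h' (pos 7) + 25 = pos 6 = 'g'
  'l' (pos 11) + 25 = pos 10 = 'k'
  'd' (pos 3) + 25 = pos 2 = 'c'
  'k' (pos 10) + 25 = pos 9 = 'j'
  'o' (pos 14) + 25 = pos 13 = 'n'
Result: lxgkcjn

lxgkcjn


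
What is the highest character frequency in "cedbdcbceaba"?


Input: cedbdcbceaba
Character counts:
  'a': 2
  'b': 3
  'c': 3
  'd': 2
  'e': 2
Maximum frequency: 3

3


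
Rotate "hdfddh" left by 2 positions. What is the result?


Input: "hdfddh", rotate left by 2
First 2 characters: "hd"
Remaining characters: "fddh"
Concatenate remaining + first: "fddh" + "hd" = "fddhhd"

fddhhd


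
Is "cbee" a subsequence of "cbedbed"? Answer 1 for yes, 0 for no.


Check if "cbee" is a subsequence of "cbedbed"
Greedy scan:
  Position 0 ('c'): matches sub[0] = 'c'
  Position 1 ('b'): matches sub[1] = 'b'
  Position 2 ('e'): matches sub[2] = 'e'
  Position 3 ('d'): no match needed
  Position 4 ('b'): no match needed
  Position 5 ('e'): matches sub[3] = 'e'
  Position 6 ('d'): no match needed
All 4 characters matched => is a subsequence

1


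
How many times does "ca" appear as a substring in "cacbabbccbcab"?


Searching for "ca" in "cacbabbccbcab"
Scanning each position:
  Position 0: "ca" => MATCH
  Position 1: "ac" => no
  Position 2: "cb" => no
  Position 3: "ba" => no
  Position 4: "ab" => no
  Position 5: "bb" => no
  Position 6: "bc" => no
  Position 7: "cc" => no
  Position 8: "cb" => no
  Position 9: "bc" => no
  Position 10: "ca" => MATCH
  Position 11: "ab" => no
Total occurrences: 2

2


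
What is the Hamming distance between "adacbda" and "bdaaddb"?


Comparing "adacbda" and "bdaaddb" position by position:
  Position 0: 'a' vs 'b' => differ
  Position 1: 'd' vs 'd' => same
  Position 2: 'a' vs 'a' => same
  Position 3: 'c' vs 'a' => differ
  Position 4: 'b' vs 'd' => differ
  Position 5: 'd' vs 'd' => same
  Position 6: 'a' vs 'b' => differ
Total differences (Hamming distance): 4

4


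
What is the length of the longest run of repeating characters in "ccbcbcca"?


Input: "ccbcbcca"
Scanning for longest run:
  Position 1 ('c'): continues run of 'c', length=2
  Position 2 ('b'): new char, reset run to 1
  Position 3 ('c'): new char, reset run to 1
  Position 4 ('b'): new char, reset run to 1
  Position 5 ('c'): new char, reset run to 1
  Position 6 ('c'): continues run of 'c', length=2
  Position 7 ('a'): new char, reset run to 1
Longest run: 'c' with length 2

2


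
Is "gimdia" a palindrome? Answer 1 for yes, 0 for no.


Input: gimdia
Reversed: aidmig
  Compare pos 0 ('g') with pos 5 ('a'): MISMATCH
  Compare pos 1 ('i') with pos 4 ('i'): match
  Compare pos 2 ('m') with pos 3 ('d'): MISMATCH
Result: not a palindrome

0


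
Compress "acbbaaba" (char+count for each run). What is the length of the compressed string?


Input: acbbaaba
Runs:
  'a' x 1 => "a1"
  'c' x 1 => "c1"
  'b' x 2 => "b2"
  'a' x 2 => "a2"
  'b' x 1 => "b1"
  'a' x 1 => "a1"
Compressed: "a1c1b2a2b1a1"
Compressed length: 12

12


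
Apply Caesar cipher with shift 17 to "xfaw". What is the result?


Caesar cipher: shift "xfaw" by 17
  'x' (pos 23) + 17 = pos 14 = 'o'
  'f' (pos 5) + 17 = pos 22 = 'w'
  'a' (pos 0) + 17 = pos 17 = 'r'
  'w' (pos 22) + 17 = pos 13 = 'n'
Result: owrn

owrn


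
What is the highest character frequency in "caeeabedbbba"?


Input: caeeabedbbba
Character counts:
  'a': 3
  'b': 4
  'c': 1
  'd': 1
  'e': 3
Maximum frequency: 4

4


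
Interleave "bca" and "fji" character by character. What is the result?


Interleaving "bca" and "fji":
  Position 0: 'b' from first, 'f' from second => "bf"
  Position 1: 'c' from first, 'j' from second => "cj"
  Position 2: 'a' from first, 'i' from second => "ai"
Result: bfcjai

bfcjai


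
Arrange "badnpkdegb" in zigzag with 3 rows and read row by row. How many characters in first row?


Zigzag "badnpkdegb" into 3 rows:
Placing characters:
  'b' => row 0
  'a' => row 1
  'd' => row 2
  'n' => row 1
  'p' => row 0
  'k' => row 1
  'd' => row 2
  'e' => row 1
  'g' => row 0
  'b' => row 1
Rows:
  Row 0: "bpg"
  Row 1: "ankeb"
  Row 2: "dd"
First row length: 3

3


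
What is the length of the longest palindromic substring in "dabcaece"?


Input: "dabcaece"
Checking substrings for palindromes:
  [5:8] "ece" (len 3) => palindrome
Longest palindromic substring: "ece" with length 3

3


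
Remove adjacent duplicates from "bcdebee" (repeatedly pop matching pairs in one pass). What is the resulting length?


Input: bcdebee
Stack-based adjacent duplicate removal:
  Read 'b': push. Stack: b
  Read 'c': push. Stack: bc
  Read 'd': push. Stack: bcd
  Read 'e': push. Stack: bcde
  Read 'b': push. Stack: bcdeb
  Read 'e': push. Stack: bcdebe
  Read 'e': matches stack top 'e' => pop. Stack: bcdeb
Final stack: "bcdeb" (length 5)

5


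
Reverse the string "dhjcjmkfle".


Input: dhjcjmkfle
Reading characters right to left:
  Position 9: 'e'
  Position 8: 'l'
  Position 7: 'f'
  Position 6: 'k'
  Position 5: 'm'
  Position 4: 'j'
  Position 3: 'c'
  Position 2: 'j'
  Position 1: 'h'
  Position 0: 'd'
Reversed: elfkmjcjhd

elfkmjcjhd


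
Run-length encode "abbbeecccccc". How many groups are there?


Input: abbbeecccccc
Scanning for consecutive runs:
  Group 1: 'a' x 1 (positions 0-0)
  Group 2: 'b' x 3 (positions 1-3)
  Group 3: 'e' x 2 (positions 4-5)
  Group 4: 'c' x 6 (positions 6-11)
Total groups: 4

4


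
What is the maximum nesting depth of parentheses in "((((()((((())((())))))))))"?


Input: "((((()((((())((())))))))))"
Tracking depth:
  Position 0 '(': depth becomes 1
  Position 1 '(': depth becomes 2
  Position 2 '(': depth becomes 3
  Position 3 '(': depth becomes 4
  Position 4 '(': depth becomes 5
  Position 5 ')': depth becomes 4
  Position 6 '(': depth becomes 5
  Position 7 '(': depth becomes 6
  Position 8 '(': depth becomes 7
  Position 9 '(': depth becomes 8
  Position 10 '(': depth becomes 9
  Position 11 ')': depth becomes 8
  Position 12 ')': depth becomes 7
  Position 13 '(': depth becomes 8
  Position 14 '(': depth becomes 9
  Position 15 '(': depth becomes 10
  Position 16 ')': depth becomes 9
  Position 17 ')': depth becomes 8
  Position 18 ')': depth becomes 7
  Position 19 ')': depth becomes 6
  Position 20 ')': depth becomes 5
  Position 21 ')': depth becomes 4
  Position 22 ')': depth becomes 3
  Position 23 ')': depth becomes 2
  Position 24 ')': depth becomes 1
  Position 25 ')': depth becomes 0
Maximum depth reached: 10

10


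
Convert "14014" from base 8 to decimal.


Input: "14014" in base 8
Positional expansion:
  Digit '1' (value 1) x 8^4 = 4096
  Digit '4' (value 4) x 8^3 = 2048
  Digit '0' (value 0) x 8^2 = 0
  Digit '1' (value 1) x 8^1 = 8
  Digit '4' (value 4) x 8^0 = 4
Sum = 6156

6156


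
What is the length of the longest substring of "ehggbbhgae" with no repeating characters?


Input: "ehggbbhgae"
Sliding window (track last position of each char):
  Position 0 ('e'): window [0,0] length 1 -- new best
  Position 1 ('h'): window [0,1] length 2 -- new best
  Position 2 ('g'): window [0,2] length 3 -- new best
  Position 3 ('g'): repeat (last at 2), move window start to 3
  Position 3 ('g'): window [3,3] length 1
  Position 4 ('b'): window [3,4] length 2
  Position 5 ('b'): repeat (last at 4), move window start to 5
  Position 5 ('b'): window [5,5] length 1
  Position 6 ('h'): window [5,6] length 2
  Position 7 ('g'): window [5,7] length 3
  Position 8 ('a'): window [5,8] length 4 -- new best
  Position 9 ('e'): window [5,9] length 5 -- new best
Longest substring with no repeats: "bhgae" with length 5

5


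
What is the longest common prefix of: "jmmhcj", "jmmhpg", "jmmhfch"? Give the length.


Words: jmmhcj, jmmhpg, jmmhfch
  Position 0: all 'j' => match
  Position 1: all 'm' => match
  Position 2: all 'm' => match
  Position 3: all 'h' => match
  Position 4: ('c', 'p', 'f') => mismatch, stop
LCP = "jmmh" (length 4)

4


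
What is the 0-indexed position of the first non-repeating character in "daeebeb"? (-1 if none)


Input: daeebeb
Character frequencies:
  'a': 1
  'b': 2
  'd': 1
  'e': 3
Scanning left to right for freq == 1:
  Position 0 ('d'): unique! => answer = 0

0


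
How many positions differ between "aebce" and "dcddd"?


Comparing "aebce" and "dcddd" position by position:
  Position 0: 'a' vs 'd' => DIFFER
  Position 1: 'e' vs 'c' => DIFFER
  Position 2: 'b' vs 'd' => DIFFER
  Position 3: 'c' vs 'd' => DIFFER
  Position 4: 'e' vs 'd' => DIFFER
Positions that differ: 5

5


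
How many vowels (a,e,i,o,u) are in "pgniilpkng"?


Input: pgniilpkng
Checking each character:
  'p' at position 0: consonant
  'g' at position 1: consonant
  'n' at position 2: consonant
  'i' at position 3: vowel (running total: 1)
  'i' at position 4: vowel (running total: 2)
  'l' at position 5: consonant
  'p' at position 6: consonant
  'k' at position 7: consonant
  'n' at position 8: consonant
  'g' at position 9: consonant
Total vowels: 2

2


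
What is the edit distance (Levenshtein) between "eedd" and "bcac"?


Computing edit distance: "eedd" -> "bcac"
DP table:
           b    c    a    c
      0    1    2    3    4
  e   1    1    2    3    4
  e   2    2    2    3    4
  d   3    3    3    3    4
  d   4    4    4    4    4
Edit distance = dp[4][4] = 4

4


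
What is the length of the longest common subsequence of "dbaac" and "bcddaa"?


LCS of "dbaac" and "bcddaa"
DP table:
           b    c    d    d    a    a
      0    0    0    0    0    0    0
  d   0    0    0    1    1    1    1
  b   0    1    1    1    1    1    1
  a   0    1    1    1    1    2    2
  a   0    1    1    1    1    2    3
  c   0    1    2    2    2    2    3
LCS length = dp[5][6] = 3

3


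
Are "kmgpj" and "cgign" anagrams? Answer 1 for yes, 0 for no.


Strings: "kmgpj", "cgign"
Sorted first:  gjkmp
Sorted second: cggin
Differ at position 0: 'g' vs 'c' => not anagrams

0


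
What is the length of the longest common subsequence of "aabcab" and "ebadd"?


LCS of "aabcab" and "ebadd"
DP table:
           e    b    a    d    d
      0    0    0    0    0    0
  a   0    0    0    1    1    1
  a   0    0    0    1    1    1
  b   0    0    1    1    1    1
  c   0    0    1    1    1    1
  a   0    0    1    2    2    2
  b   0    0    1    2    2    2
LCS length = dp[6][5] = 2

2


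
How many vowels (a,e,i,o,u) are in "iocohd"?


Input: iocohd
Checking each character:
  'i' at position 0: vowel (running total: 1)
  'o' at position 1: vowel (running total: 2)
  'c' at position 2: consonant
  'o' at position 3: vowel (running total: 3)
  'h' at position 4: consonant
  'd' at position 5: consonant
Total vowels: 3

3


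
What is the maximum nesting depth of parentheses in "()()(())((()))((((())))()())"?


Input: "()()(())((()))((((())))()())"
Tracking depth:
  Position 0 '(': depth becomes 1
  Position 1 ')': depth becomes 0
  Position 2 '(': depth becomes 1
  Position 3 ')': depth becomes 0
  Position 4 '(': depth becomes 1
  Position 5 '(': depth becomes 2
  Position 6 ')': depth becomes 1
  Position 7 ')': depth becomes 0
  Position 8 '(': depth becomes 1
  Position 9 '(': depth becomes 2
  Position 10 '(': depth becomes 3
  Position 11 ')': depth becomes 2
  Position 12 ')': depth becomes 1
  Position 13 ')': depth becomes 0
  Position 14 '(': depth becomes 1
  Position 15 '(': depth becomes 2
  Position 16 '(': depth becomes 3
  Position 17 '(': depth becomes 4
  Position 18 '(': depth becomes 5
  Position 19 ')': depth becomes 4
  Position 20 ')': depth becomes 3
  Position 21 ')': depth becomes 2
  Position 22 ')': depth becomes 1
  Position 23 '(': depth becomes 2
  Position 24 ')': depth becomes 1
  Position 25 '(': depth becomes 2
  Position 26 ')': depth becomes 1
  Position 27 ')': depth becomes 0
Maximum depth reached: 5

5


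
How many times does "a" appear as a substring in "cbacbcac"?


Searching for "a" in "cbacbcac"
Scanning each position:
  Position 0: "c" => no
  Position 1: "b" => no
  Position 2: "a" => MATCH
  Position 3: "c" => no
  Position 4: "b" => no
  Position 5: "c" => no
  Position 6: "a" => MATCH
  Position 7: "c" => no
Total occurrences: 2

2


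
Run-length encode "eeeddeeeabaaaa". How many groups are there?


Input: eeeddeeeabaaaa
Scanning for consecutive runs:
  Group 1: 'e' x 3 (positions 0-2)
  Group 2: 'd' x 2 (positions 3-4)
  Group 3: 'e' x 3 (positions 5-7)
  Group 4: 'a' x 1 (positions 8-8)
  Group 5: 'b' x 1 (positions 9-9)
  Group 6: 'a' x 4 (positions 10-13)
Total groups: 6

6


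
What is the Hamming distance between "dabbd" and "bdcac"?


Comparing "dabbd" and "bdcac" position by position:
  Position 0: 'd' vs 'b' => differ
  Position 1: 'a' vs 'd' => differ
  Position 2: 'b' vs 'c' => differ
  Position 3: 'b' vs 'a' => differ
  Position 4: 'd' vs 'c' => differ
Total differences (Hamming distance): 5

5


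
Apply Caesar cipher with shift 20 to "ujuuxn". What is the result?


Caesar cipher: shift "ujuuxn" by 20
  'u' (pos 20) + 20 = pos 14 = 'o'
  'j' (pos 9) + 20 = pos 3 = 'd'
  'u' (pos 20) + 20 = pos 14 = 'o'
  'u' (pos 20) + 20 = pos 14 = 'o'
  'x' (pos 23) + 20 = pos 17 = 'r'
  'n' (pos 13) + 20 = pos 7 = 'h'
Result: odoorh

odoorh


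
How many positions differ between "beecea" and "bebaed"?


Comparing "beecea" and "bebaed" position by position:
  Position 0: 'b' vs 'b' => same
  Position 1: 'e' vs 'e' => same
  Position 2: 'e' vs 'b' => DIFFER
  Position 3: 'c' vs 'a' => DIFFER
  Position 4: 'e' vs 'e' => same
  Position 5: 'a' vs 'd' => DIFFER
Positions that differ: 3

3


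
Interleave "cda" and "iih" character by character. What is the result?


Interleaving "cda" and "iih":
  Position 0: 'c' from first, 'i' from second => "ci"
  Position 1: 'd' from first, 'i' from second => "di"
  Position 2: 'a' from first, 'h' from second => "ah"
Result: cidiah

cidiah


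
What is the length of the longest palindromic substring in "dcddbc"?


Input: "dcddbc"
Checking substrings for palindromes:
  [0:3] "dcd" (len 3) => palindrome
  [2:4] "dd" (len 2) => palindrome
Longest palindromic substring: "dcd" with length 3

3


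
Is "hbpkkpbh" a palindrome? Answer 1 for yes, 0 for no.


Input: hbpkkpbh
Reversed: hbpkkpbh
  Compare pos 0 ('h') with pos 7 ('h'): match
  Compare pos 1 ('b') with pos 6 ('b'): match
  Compare pos 2 ('p') with pos 5 ('p'): match
  Compare pos 3 ('k') with pos 4 ('k'): match
Result: palindrome

1


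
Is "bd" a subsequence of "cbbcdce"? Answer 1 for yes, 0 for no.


Check if "bd" is a subsequence of "cbbcdce"
Greedy scan:
  Position 0 ('c'): no match needed
  Position 1 ('b'): matches sub[0] = 'b'
  Position 2 ('b'): no match needed
  Position 3 ('c'): no match needed
  Position 4 ('d'): matches sub[1] = 'd'
  Position 5 ('c'): no match needed
  Position 6 ('e'): no match needed
All 2 characters matched => is a subsequence

1


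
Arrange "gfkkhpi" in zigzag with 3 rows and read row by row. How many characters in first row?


Zigzag "gfkkhpi" into 3 rows:
Placing characters:
  'g' => row 0
  'f' => row 1
  'k' => row 2
  'k' => row 1
  'h' => row 0
  'p' => row 1
  'i' => row 2
Rows:
  Row 0: "gh"
  Row 1: "fkp"
  Row 2: "ki"
First row length: 2

2


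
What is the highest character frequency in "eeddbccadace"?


Input: eeddbccadace
Character counts:
  'a': 2
  'b': 1
  'c': 3
  'd': 3
  'e': 3
Maximum frequency: 3

3


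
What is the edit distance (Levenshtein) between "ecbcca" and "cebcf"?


Computing edit distance: "ecbcca" -> "cebcf"
DP table:
           c    e    b    c    f
      0    1    2    3    4    5
  e   1    1    1    2    3    4
  c   2    1    2    2    2    3
  b   3    2    2    2    3    3
  c   4    3    3    3    2    3
  c   5    4    4    4    3    3
  a   6    5    5    5    4    4
Edit distance = dp[6][5] = 4

4


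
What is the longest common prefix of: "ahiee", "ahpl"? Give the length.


Words: ahiee, ahpl
  Position 0: all 'a' => match
  Position 1: all 'h' => match
  Position 2: ('i', 'p') => mismatch, stop
LCP = "ah" (length 2)

2


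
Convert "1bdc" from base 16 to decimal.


Input: "1bdc" in base 16
Positional expansion:
  Digit '1' (value 1) x 16^3 = 4096
  Digit 'b' (value 11) x 16^2 = 2816
  Digit 'd' (value 13) x 16^1 = 208
  Digit 'c' (value 12) x 16^0 = 12
Sum = 7132

7132


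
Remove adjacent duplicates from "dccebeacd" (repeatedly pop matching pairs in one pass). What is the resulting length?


Input: dccebeacd
Stack-based adjacent duplicate removal:
  Read 'd': push. Stack: d
  Read 'c': push. Stack: dc
  Read 'c': matches stack top 'c' => pop. Stack: d
  Read 'e': push. Stack: de
  Read 'b': push. Stack: deb
  Read 'e': push. Stack: debe
  Read 'a': push. Stack: debea
  Read 'c': push. Stack: debeac
  Read 'd': push. Stack: debeacd
Final stack: "debeacd" (length 7)

7


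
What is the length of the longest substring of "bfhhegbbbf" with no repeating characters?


Input: "bfhhegbbbf"
Sliding window (track last position of each char):
  Position 0 ('b'): window [0,0] length 1 -- new best
  Position 1 ('f'): window [0,1] length 2 -- new best
  Position 2 ('h'): window [0,2] length 3 -- new best
  Position 3 ('h'): repeat (last at 2), move window start to 3
  Position 3 ('h'): window [3,3] length 1
  Position 4 ('e'): window [3,4] length 2
  Position 5 ('g'): window [3,5] length 3
  Position 6 ('b'): window [3,6] length 4 -- new best
  Position 7 ('b'): repeat (last at 6), move window start to 7
  Position 7 ('b'): window [7,7] length 1
  Position 8 ('b'): repeat (last at 7), move window start to 8
  Position 8 ('b'): window [8,8] length 1
  Position 9 ('f'): window [8,9] length 2
Longest substring with no repeats: "hegb" with length 4

4


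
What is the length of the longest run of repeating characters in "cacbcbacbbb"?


Input: "cacbcbacbbb"
Scanning for longest run:
  Position 1 ('a'): new char, reset run to 1
  Position 2 ('c'): new char, reset run to 1
  Position 3 ('b'): new char, reset run to 1
  Position 4 ('c'): new char, reset run to 1
  Position 5 ('b'): new char, reset run to 1
  Position 6 ('a'): new char, reset run to 1
  Position 7 ('c'): new char, reset run to 1
  Position 8 ('b'): new char, reset run to 1
  Position 9 ('b'): continues run of 'b', length=2
  Position 10 ('b'): continues run of 'b', length=3
Longest run: 'b' with length 3

3


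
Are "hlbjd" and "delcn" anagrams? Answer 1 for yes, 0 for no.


Strings: "hlbjd", "delcn"
Sorted first:  bdhjl
Sorted second: cdeln
Differ at position 0: 'b' vs 'c' => not anagrams

0
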